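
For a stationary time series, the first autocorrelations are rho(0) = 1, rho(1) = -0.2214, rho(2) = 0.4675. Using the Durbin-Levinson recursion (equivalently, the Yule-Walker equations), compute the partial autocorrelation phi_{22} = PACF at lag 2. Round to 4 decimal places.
\phi_{22} = 0.4401

The PACF at lag k is phi_{kk}, the last component of the solution
to the Yule-Walker system G_k phi = r_k where
  (G_k)_{ij} = rho(|i - j|), (r_k)_i = rho(i), i,j = 1..k.
Equivalently, Durbin-Levinson gives phi_{kk} iteratively:
  phi_{11} = rho(1)
  phi_{kk} = [rho(k) - sum_{j=1..k-1} phi_{k-1,j} rho(k-j)]
            / [1 - sum_{j=1..k-1} phi_{k-1,j} rho(j)],
  phi_{k,j} = phi_{k-1,j} - phi_{kk} phi_{k-1,k-j},  j = 1..k-1.
Step k = 1:
  phi_11 = rho(1) = -0.2214.
Step k = 2:
  phi_22 = [rho(2) - phi_11 rho(1)] / [1 - phi_11 rho(1)] = [0.4675 - (-0.2214)(-0.2214)] / [1 - (-0.2214)(-0.2214)]
         = 0.41848204 / 0.95098204 = 0.4401.
Therefore phi_{22} = 0.4401.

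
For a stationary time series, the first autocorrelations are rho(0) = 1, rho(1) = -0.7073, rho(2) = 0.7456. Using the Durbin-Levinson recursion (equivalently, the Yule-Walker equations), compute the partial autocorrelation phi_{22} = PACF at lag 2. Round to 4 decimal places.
\phi_{22} = 0.4909

The PACF at lag k is phi_{kk}, the last component of the solution
to the Yule-Walker system G_k phi = r_k where
  (G_k)_{ij} = rho(|i - j|), (r_k)_i = rho(i), i,j = 1..k.
Equivalently, Durbin-Levinson gives phi_{kk} iteratively:
  phi_{11} = rho(1)
  phi_{kk} = [rho(k) - sum_{j=1..k-1} phi_{k-1,j} rho(k-j)]
            / [1 - sum_{j=1..k-1} phi_{k-1,j} rho(j)],
  phi_{k,j} = phi_{k-1,j} - phi_{kk} phi_{k-1,k-j},  j = 1..k-1.
Step k = 1:
  phi_11 = rho(1) = -0.7073.
Step k = 2:
  phi_22 = [rho(2) - phi_11 rho(1)] / [1 - phi_11 rho(1)] = [0.7456 - (-0.7073)(-0.7073)] / [1 - (-0.7073)(-0.7073)]
         = 0.24532671 / 0.49972671 = 0.4909.
Therefore phi_{22} = 0.4909.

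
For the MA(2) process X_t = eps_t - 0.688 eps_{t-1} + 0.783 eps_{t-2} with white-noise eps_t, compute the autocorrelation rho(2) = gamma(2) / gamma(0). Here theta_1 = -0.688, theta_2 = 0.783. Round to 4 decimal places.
\rho(2) = 0.3753

For an MA(q) process with theta_0 = 1, the autocovariance is
  gamma(k) = sigma^2 * sum_{i=0..q-k} theta_i * theta_{i+k},
and rho(k) = gamma(k) / gamma(0). Sigma^2 cancels.
  numerator   = (1)*(0.783) = 0.783.
  denominator = (1)^2 + (-0.688)^2 + (0.783)^2 = 2.086433.
  rho(2) = 0.783 / 2.086433 = 0.3753.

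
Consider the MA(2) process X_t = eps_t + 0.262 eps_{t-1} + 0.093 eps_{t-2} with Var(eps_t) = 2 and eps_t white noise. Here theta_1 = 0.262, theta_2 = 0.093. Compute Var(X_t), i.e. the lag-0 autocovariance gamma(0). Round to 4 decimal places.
\gamma(0) = 2.1546

For an MA(q) process X_t = eps_t + sum_i theta_i eps_{t-i} with
Var(eps_t) = sigma^2, the variance is
  gamma(0) = sigma^2 * (1 + sum_i theta_i^2).
  sum_i theta_i^2 = (0.262)^2 + (0.093)^2 = 0.068644 + 0.008649 = 0.077293.
  gamma(0) = 2 * (1 + 0.077293) = 2 * 1.077293 = 2.154586, which rounds to 2.1546.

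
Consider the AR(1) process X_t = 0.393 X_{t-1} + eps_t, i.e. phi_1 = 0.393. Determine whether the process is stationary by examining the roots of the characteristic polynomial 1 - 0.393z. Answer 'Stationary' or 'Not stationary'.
\text{Stationary}

The AR(p) characteristic polynomial is P(z) = 1 - 0.393z.
Stationarity requires all roots to lie outside the unit circle, i.e. |z| > 1 for every root.
This is linear in z: 1 + (-0.393) z = 0  =>  z = -1/(-0.393) = 2.544529,  |z| = 2.544529.
Moduli of all roots: 2.5445.
All moduli strictly greater than 1? Yes.
Verdict: Stationary.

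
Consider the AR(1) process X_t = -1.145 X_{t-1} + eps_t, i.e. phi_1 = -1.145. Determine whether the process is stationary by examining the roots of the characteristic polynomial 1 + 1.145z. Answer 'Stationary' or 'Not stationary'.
\text{Not stationary}

The AR(p) characteristic polynomial is P(z) = 1 + 1.145z.
Stationarity requires all roots to lie outside the unit circle, i.e. |z| > 1 for every root.
This is linear in z: 1 + (1.145) z = 0  =>  z = -1/(1.145) = -0.873362,  |z| = 0.873362.
Moduli of all roots: 0.8734.
All moduli strictly greater than 1? No.
Verdict: Not stationary.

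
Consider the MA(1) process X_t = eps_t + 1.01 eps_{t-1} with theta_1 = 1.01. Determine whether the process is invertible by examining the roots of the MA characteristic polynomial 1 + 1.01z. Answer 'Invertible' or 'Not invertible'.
\text{Not invertible}

The MA(q) characteristic polynomial is P(z) = 1 + 1.01z.
Invertibility requires all roots to lie outside the unit circle, i.e. |z| > 1 for every root.
This is linear in z: 1 + (1.01) z = 0  =>  z = -1/(1.01) = -0.990099,  |z| = 0.990099.
Moduli of all roots: 0.9901.
All moduli strictly greater than 1? No.
Verdict: Not invertible.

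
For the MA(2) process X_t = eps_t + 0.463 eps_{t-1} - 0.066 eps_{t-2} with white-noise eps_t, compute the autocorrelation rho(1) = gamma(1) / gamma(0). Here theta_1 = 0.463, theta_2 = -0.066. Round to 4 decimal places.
\rho(1) = 0.3548

For an MA(q) process with theta_0 = 1, the autocovariance is
  gamma(k) = sigma^2 * sum_{i=0..q-k} theta_i * theta_{i+k},
and rho(k) = gamma(k) / gamma(0). Sigma^2 cancels.
  numerator   = (1)*(0.463) + (0.463)*(-0.066) = 0.432442.
  denominator = (1)^2 + (0.463)^2 + (-0.066)^2 = 1.218725.
  rho(1) = 0.432442 / 1.218725 = 0.3548.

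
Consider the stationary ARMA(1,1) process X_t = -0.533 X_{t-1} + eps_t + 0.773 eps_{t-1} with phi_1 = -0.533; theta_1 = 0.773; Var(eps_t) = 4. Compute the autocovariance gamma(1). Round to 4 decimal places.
\gamma(1) = 0.7885

Multiply the model equation by X_{t-k} and take expectations. With theta_0 = psi_0 = 1 and psi_j the MA(infinity) weights, this gives
  gamma(k) - sum_i phi_i gamma(k-i) = c_k,
  c_k = sigma^2 * sum_{j=k..q} theta_j psi_{j-k}   (c_k = 0 for k > q),
using gamma(-m) = gamma(m).
psi-weights needed (psi_j = theta_j + sum_i phi_i psi_{j-i}):
  psi_1 = theta_1 + phi_1 = 0.773 + (-0.533) = 0.24
Right-hand sides:
  c_0 = sigma^2 (1 + theta_1 psi_1) = 4 * (1 + (0.773)(0.24)) = 4 * 1.18552 = 4.74208
  c_1 = sigma^2 theta_1 = 4 * (0.773) = 3.092
  c_2 = 0
Equations for k = 0 and k = 1 (AR order 1):
  gamma(0) = phi_1 gamma(1) + c_0
  gamma(1) = phi_1 gamma(0) + c_1
Substituting the second into the first: gamma(0) (1 - phi_1^2) = c_0 + phi_1 c_1, so
  gamma(0) = (c_0 + phi_1 c_1) / (1 - phi_1^2) = (4.74208 + (-0.533)(3.092)) / (1 - (-0.533)^2) = 3.094044 / 0.715911 = 4.321828.
  gamma(1) = phi_1 gamma(0) + c_1 = (-0.533)(4.321828) + (3.092) = 0.788466.
Therefore gamma(1) = 0.7885 (to 4 decimal places).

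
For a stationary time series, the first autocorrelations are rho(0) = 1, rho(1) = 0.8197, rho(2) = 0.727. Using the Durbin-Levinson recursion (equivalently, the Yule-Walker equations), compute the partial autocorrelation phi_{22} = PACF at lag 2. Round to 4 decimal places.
\phi_{22} = 0.1679

The PACF at lag k is phi_{kk}, the last component of the solution
to the Yule-Walker system G_k phi = r_k where
  (G_k)_{ij} = rho(|i - j|), (r_k)_i = rho(i), i,j = 1..k.
Equivalently, Durbin-Levinson gives phi_{kk} iteratively:
  phi_{11} = rho(1)
  phi_{kk} = [rho(k) - sum_{j=1..k-1} phi_{k-1,j} rho(k-j)]
            / [1 - sum_{j=1..k-1} phi_{k-1,j} rho(j)],
  phi_{k,j} = phi_{k-1,j} - phi_{kk} phi_{k-1,k-j},  j = 1..k-1.
Step k = 1:
  phi_11 = rho(1) = 0.8197.
Step k = 2:
  phi_22 = [rho(2) - phi_11 rho(1)] / [1 - phi_11 rho(1)] = [0.727 - (0.8197)(0.8197)] / [1 - (0.8197)(0.8197)]
         = 0.05509191 / 0.32809191 = 0.1679.
Therefore phi_{22} = 0.1679.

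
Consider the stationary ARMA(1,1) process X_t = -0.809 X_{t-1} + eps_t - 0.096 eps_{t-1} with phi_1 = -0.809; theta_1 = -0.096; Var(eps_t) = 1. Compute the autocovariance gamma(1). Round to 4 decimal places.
\gamma(1) = -2.8227

Multiply the model equation by X_{t-k} and take expectations. With theta_0 = psi_0 = 1 and psi_j the MA(infinity) weights, this gives
  gamma(k) - sum_i phi_i gamma(k-i) = c_k,
  c_k = sigma^2 * sum_{j=k..q} theta_j psi_{j-k}   (c_k = 0 for k > q),
using gamma(-m) = gamma(m).
psi-weights needed (psi_j = theta_j + sum_i phi_i psi_{j-i}):
  psi_1 = theta_1 + phi_1 = -0.096 + (-0.809) = -0.905
Right-hand sides:
  c_0 = sigma^2 (1 + theta_1 psi_1) = 1 * (1 + (-0.096)(-0.905)) = 1 * 1.08688 = 1.08688
  c_1 = sigma^2 theta_1 = 1 * (-0.096) = -0.096
  c_2 = 0
Equations for k = 0 and k = 1 (AR order 1):
  gamma(0) = phi_1 gamma(1) + c_0
  gamma(1) = phi_1 gamma(0) + c_1
Substituting the second into the first: gamma(0) (1 - phi_1^2) = c_0 + phi_1 c_1, so
  gamma(0) = (c_0 + phi_1 c_1) / (1 - phi_1^2) = (1.08688 + (-0.809)(-0.096)) / (1 - (-0.809)^2) = 1.164544 / 0.345519 = 3.37042.
  gamma(1) = phi_1 gamma(0) + c_1 = (-0.809)(3.37042) + (-0.096) = -2.822669.
Therefore gamma(1) = -2.8227 (to 4 decimal places).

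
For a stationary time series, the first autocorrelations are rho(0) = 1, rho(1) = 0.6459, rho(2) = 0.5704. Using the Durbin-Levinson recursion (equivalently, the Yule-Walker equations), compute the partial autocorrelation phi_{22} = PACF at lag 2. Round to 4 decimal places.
\phi_{22} = 0.2629

The PACF at lag k is phi_{kk}, the last component of the solution
to the Yule-Walker system G_k phi = r_k where
  (G_k)_{ij} = rho(|i - j|), (r_k)_i = rho(i), i,j = 1..k.
Equivalently, Durbin-Levinson gives phi_{kk} iteratively:
  phi_{11} = rho(1)
  phi_{kk} = [rho(k) - sum_{j=1..k-1} phi_{k-1,j} rho(k-j)]
            / [1 - sum_{j=1..k-1} phi_{k-1,j} rho(j)],
  phi_{k,j} = phi_{k-1,j} - phi_{kk} phi_{k-1,k-j},  j = 1..k-1.
Step k = 1:
  phi_11 = rho(1) = 0.6459.
Step k = 2:
  phi_22 = [rho(2) - phi_11 rho(1)] / [1 - phi_11 rho(1)] = [0.5704 - (0.6459)(0.6459)] / [1 - (0.6459)(0.6459)]
         = 0.15321319 / 0.58281319 = 0.2629.
Therefore phi_{22} = 0.2629.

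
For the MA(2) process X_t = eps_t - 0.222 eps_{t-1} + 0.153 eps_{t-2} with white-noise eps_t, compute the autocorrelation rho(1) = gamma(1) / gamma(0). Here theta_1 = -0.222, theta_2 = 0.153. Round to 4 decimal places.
\rho(1) = -0.2386

For an MA(q) process with theta_0 = 1, the autocovariance is
  gamma(k) = sigma^2 * sum_{i=0..q-k} theta_i * theta_{i+k},
and rho(k) = gamma(k) / gamma(0). Sigma^2 cancels.
  numerator   = (1)*(-0.222) + (-0.222)*(0.153) = -0.255966.
  denominator = (1)^2 + (-0.222)^2 + (0.153)^2 = 1.072693.
  rho(1) = -0.255966 / 1.072693 = -0.2386.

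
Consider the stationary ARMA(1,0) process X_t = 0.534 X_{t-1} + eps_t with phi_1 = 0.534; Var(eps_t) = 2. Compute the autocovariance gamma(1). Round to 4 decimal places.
\gamma(1) = 1.4940

Multiply the model equation by X_{t-k} and take expectations. With theta_0 = psi_0 = 1 and psi_j the MA(infinity) weights, this gives
  gamma(k) - sum_i phi_i gamma(k-i) = c_k,
  c_k = sigma^2 * sum_{j=k..q} theta_j psi_{j-k}   (c_k = 0 for k > q),
using gamma(-m) = gamma(m).
Pure AR (q = 0): c_0 = sigma^2 = 2, c_k = 0 for k >= 1.
Equations for k = 0 and k = 1 (AR order 1):
  gamma(0) = phi_1 gamma(1) + c_0
  gamma(1) = phi_1 gamma(0) + c_1
Substituting the second into the first: gamma(0) (1 - phi_1^2) = c_0 + phi_1 c_1, so
  gamma(0) = c_0 / (1 - phi_1^2) = 2 / (1 - (0.534)^2) = 2 / 0.714844 = 2.797813.
  gamma(1) = phi_1 gamma(0) = (0.534)(2.797813) = 1.494032.
Therefore gamma(1) = 1.4940 (to 4 decimal places).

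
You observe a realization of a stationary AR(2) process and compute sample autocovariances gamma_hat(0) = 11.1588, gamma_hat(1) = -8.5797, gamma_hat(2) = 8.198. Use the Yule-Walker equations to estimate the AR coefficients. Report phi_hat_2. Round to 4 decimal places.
\hat\phi_{2} = 0.3510

The Yule-Walker equations for an AR(p) process read, in matrix form,
  Gamma_p phi = r_p,   with   (Gamma_p)_{ij} = gamma(|i - j|),
                       (r_p)_i = gamma(i),   i,j = 1..p.
Substitute the sample gammas (Toeplitz matrix and right-hand side of size 2):
  Gamma_p = [[11.1588, -8.5797], [-8.5797, 11.1588]]
  r_p     = [-8.5797, 8.198]
Written out:
  11.1588 phi_1 - 8.5797 phi_2 = -8.5797
  -8.5797 phi_1 + 11.1588 phi_2 = 8.198
Solve by Cramer's rule:
  det = gamma(0)^2 - gamma(1)^2 = (11.1588)^2 - (-8.5797)^2 = 124.51881744 - 73.61125209 = 50.90756535
  phi_hat_1 = [gamma(1) gamma(0) - gamma(1) gamma(2)] / det = [(-8.5797)(11.1588) - (-8.5797)(8.198)] / 50.90756535 = -25.40277576 / 50.90756535 = -0.499
  phi_hat_2 = [gamma(0) gamma(2) - gamma(1)^2] / det = [(11.1588)(8.198) - (-8.5797)^2] / 50.90756535 = 17.86859031 / 50.90756535 = 0.351
So phi_hat = [-0.4990, 0.3510].
Therefore phi_hat_2 = 0.3510.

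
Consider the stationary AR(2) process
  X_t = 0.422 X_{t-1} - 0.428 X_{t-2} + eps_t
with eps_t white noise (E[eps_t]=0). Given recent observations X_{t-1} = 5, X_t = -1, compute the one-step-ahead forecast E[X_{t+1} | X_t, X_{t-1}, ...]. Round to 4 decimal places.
E[X_{t+1} \mid \mathcal F_t] = -2.5620

For an AR(p) model X_t = c + sum_i phi_i X_{t-i} + eps_t, the
one-step-ahead conditional mean is
  E[X_{t+1} | X_t, ...] = c + sum_i phi_i X_{t+1-i}.
Substitute known values:
  E[X_{t+1} | ...] = (0.422) * (-1) + (-0.428) * (5)
                   = -2.5620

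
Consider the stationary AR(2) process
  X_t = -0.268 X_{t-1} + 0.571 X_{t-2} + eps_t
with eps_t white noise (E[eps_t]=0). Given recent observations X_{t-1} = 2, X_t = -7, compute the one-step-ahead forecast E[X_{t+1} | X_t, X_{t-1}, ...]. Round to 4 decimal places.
E[X_{t+1} \mid \mathcal F_t] = 3.0180

For an AR(p) model X_t = c + sum_i phi_i X_{t-i} + eps_t, the
one-step-ahead conditional mean is
  E[X_{t+1} | X_t, ...] = c + sum_i phi_i X_{t+1-i}.
Substitute known values:
  E[X_{t+1} | ...] = (-0.268) * (-7) + (0.571) * (2)
                   = 3.0180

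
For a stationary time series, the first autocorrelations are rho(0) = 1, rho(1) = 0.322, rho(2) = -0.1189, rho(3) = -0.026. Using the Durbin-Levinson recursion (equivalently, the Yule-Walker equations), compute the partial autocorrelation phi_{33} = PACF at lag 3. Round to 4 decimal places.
\phi_{33} = 0.1210

The PACF at lag k is phi_{kk}, the last component of the solution
to the Yule-Walker system G_k phi = r_k where
  (G_k)_{ij} = rho(|i - j|), (r_k)_i = rho(i), i,j = 1..k.
Equivalently, Durbin-Levinson gives phi_{kk} iteratively:
  phi_{11} = rho(1)
  phi_{kk} = [rho(k) - sum_{j=1..k-1} phi_{k-1,j} rho(k-j)]
            / [1 - sum_{j=1..k-1} phi_{k-1,j} rho(j)],
  phi_{k,j} = phi_{k-1,j} - phi_{kk} phi_{k-1,k-j},  j = 1..k-1.
Step k = 1:
  phi_11 = rho(1) = 0.322.
Step k = 2:
  phi_22 = [rho(2) - phi_11 rho(1)] / [1 - phi_11 rho(1)] = [-0.1189 - (0.322)(0.322)] / [1 - (0.322)(0.322)]
         = -0.222584 / 0.896316 = -0.248332.
  Update: phi_21 = phi_11 - phi_22 phi_11 = 0.322 - (-0.248332)(0.322) = 0.401963.
Step k = 3:
  phi_33 = [rho(3) - phi_21 rho(2) - phi_22 rho(1)] / [1 - phi_21 rho(1) - phi_22 rho(2)]
    numerator   = -0.026 - (0.401963)(-0.1189) - (-0.248332)(0.322) = 0.10175632
    denominator = 1 - (0.401963)(0.322) - (-0.248332)(-0.1189) = 0.84104126
  phi_33 = 0.10175632 / 0.84104126 = 0.121.
Therefore phi_{33} = 0.1210.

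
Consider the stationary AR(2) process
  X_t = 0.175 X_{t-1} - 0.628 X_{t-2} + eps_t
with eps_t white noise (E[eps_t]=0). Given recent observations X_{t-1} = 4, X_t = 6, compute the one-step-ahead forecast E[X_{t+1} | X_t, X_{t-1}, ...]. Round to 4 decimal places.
E[X_{t+1} \mid \mathcal F_t] = -1.4620

For an AR(p) model X_t = c + sum_i phi_i X_{t-i} + eps_t, the
one-step-ahead conditional mean is
  E[X_{t+1} | X_t, ...] = c + sum_i phi_i X_{t+1-i}.
Substitute known values:
  E[X_{t+1} | ...] = (0.175) * (6) + (-0.628) * (4)
                   = -1.4620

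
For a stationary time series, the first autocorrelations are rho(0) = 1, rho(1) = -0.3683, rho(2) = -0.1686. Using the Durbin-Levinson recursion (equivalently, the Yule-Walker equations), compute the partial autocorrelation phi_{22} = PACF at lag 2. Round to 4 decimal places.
\phi_{22} = -0.3520

The PACF at lag k is phi_{kk}, the last component of the solution
to the Yule-Walker system G_k phi = r_k where
  (G_k)_{ij} = rho(|i - j|), (r_k)_i = rho(i), i,j = 1..k.
Equivalently, Durbin-Levinson gives phi_{kk} iteratively:
  phi_{11} = rho(1)
  phi_{kk} = [rho(k) - sum_{j=1..k-1} phi_{k-1,j} rho(k-j)]
            / [1 - sum_{j=1..k-1} phi_{k-1,j} rho(j)],
  phi_{k,j} = phi_{k-1,j} - phi_{kk} phi_{k-1,k-j},  j = 1..k-1.
Step k = 1:
  phi_11 = rho(1) = -0.3683.
Step k = 2:
  phi_22 = [rho(2) - phi_11 rho(1)] / [1 - phi_11 rho(1)] = [-0.1686 - (-0.3683)(-0.3683)] / [1 - (-0.3683)(-0.3683)]
         = -0.30424489 / 0.86435511 = -0.352.
Therefore phi_{22} = -0.3520.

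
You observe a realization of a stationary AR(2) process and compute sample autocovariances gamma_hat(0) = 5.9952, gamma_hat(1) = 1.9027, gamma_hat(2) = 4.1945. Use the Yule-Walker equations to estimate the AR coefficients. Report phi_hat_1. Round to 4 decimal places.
\hat\phi_{1} = 0.1060

The Yule-Walker equations for an AR(p) process read, in matrix form,
  Gamma_p phi = r_p,   with   (Gamma_p)_{ij} = gamma(|i - j|),
                       (r_p)_i = gamma(i),   i,j = 1..p.
Substitute the sample gammas (Toeplitz matrix and right-hand side of size 2):
  Gamma_p = [[5.9952, 1.9027], [1.9027, 5.9952]]
  r_p     = [1.9027, 4.1945]
Written out:
  5.9952 phi_1 + 1.9027 phi_2 = 1.9027
  1.9027 phi_1 + 5.9952 phi_2 = 4.1945
Solve by Cramer's rule:
  det = gamma(0)^2 - gamma(1)^2 = (5.9952)^2 - (1.9027)^2 = 35.94242304 - 3.62026729 = 32.32215575
  phi_hat_1 = [gamma(1) gamma(0) - gamma(1) gamma(2)] / det = [(1.9027)(5.9952) - (1.9027)(4.1945)] / 32.32215575 = 3.42619189 / 32.32215575 = 0.106
  phi_hat_2 = [gamma(0) gamma(2) - gamma(1)^2] / det = [(5.9952)(4.1945) - (1.9027)^2] / 32.32215575 = 21.52659911 / 32.32215575 = 0.666
So phi_hat = [0.1060, 0.6660].
Therefore phi_hat_1 = 0.1060.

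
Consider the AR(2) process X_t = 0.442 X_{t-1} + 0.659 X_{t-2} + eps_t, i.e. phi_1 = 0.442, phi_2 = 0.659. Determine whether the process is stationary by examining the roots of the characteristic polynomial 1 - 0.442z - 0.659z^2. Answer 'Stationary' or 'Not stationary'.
\text{Not stationary}

The AR(p) characteristic polynomial is P(z) = 1 - 0.442z - 0.659z^2.
Stationarity requires all roots to lie outside the unit circle, i.e. |z| > 1 for every root.
Set 1 + (-0.442) z + (-0.659) z^2 = 0, i.e. a z^2 + b z + c = 0 with a = -0.659, b = -0.442, c = 1.
Discriminant D = b^2 - 4ac = (-0.442)^2 - 4*(-0.659)*1 = 0.195364 - (-2.636) = 2.831364.
D >= 0, so the roots are real: z = (-b +/- sqrt(D)) / (2a) = (0.442 +/- 1.682666) / (-1.318).
  z_1 = (0.442 + 1.682666) / (-1.318) = -1.612,   |z_1| = 1.612.
  z_2 = (0.442 - 1.682666) / (-1.318) = 0.9413,   |z_2| = 0.9413.
Moduli of all roots: 1.6120, 0.9413.
All moduli strictly greater than 1? No.
Verdict: Not stationary.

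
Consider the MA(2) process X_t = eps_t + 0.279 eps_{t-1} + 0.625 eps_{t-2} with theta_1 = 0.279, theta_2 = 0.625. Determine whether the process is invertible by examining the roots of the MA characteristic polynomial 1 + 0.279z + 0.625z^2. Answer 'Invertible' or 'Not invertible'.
\text{Invertible}

The MA(q) characteristic polynomial is P(z) = 1 + 0.279z + 0.625z^2.
Invertibility requires all roots to lie outside the unit circle, i.e. |z| > 1 for every root.
Set 1 + (0.279) z + (0.625) z^2 = 0, i.e. a z^2 + b z + c = 0 with a = 0.625, b = 0.279, c = 1.
Discriminant D = b^2 - 4ac = (0.279)^2 - 4*(0.625)*1 = 0.077841 - (2.5) = -2.422159.
D < 0, so the roots are the complex-conjugate pair z = (-b +/- i sqrt(-D)) / (2a) = -0.2232 +/- 1.2451i.
For a conjugate pair |z|^2 = z * conj(z) = (product of roots) = c/a = 1/(0.625) = 1.6, so |z| = sqrt(1.6) = 1.2649 for both roots.
Moduli of all roots: 1.2649, 1.2649.
All moduli strictly greater than 1? Yes.
Verdict: Invertible.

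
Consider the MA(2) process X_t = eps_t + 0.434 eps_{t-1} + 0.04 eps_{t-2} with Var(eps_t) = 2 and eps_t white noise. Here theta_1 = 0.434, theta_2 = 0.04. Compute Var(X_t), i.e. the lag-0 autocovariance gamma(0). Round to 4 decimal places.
\gamma(0) = 2.3799

For an MA(q) process X_t = eps_t + sum_i theta_i eps_{t-i} with
Var(eps_t) = sigma^2, the variance is
  gamma(0) = sigma^2 * (1 + sum_i theta_i^2).
  sum_i theta_i^2 = (0.434)^2 + (0.04)^2 = 0.188356 + 0.0016 = 0.189956.
  gamma(0) = 2 * (1 + 0.189956) = 2 * 1.189956 = 2.379912, which rounds to 2.3799.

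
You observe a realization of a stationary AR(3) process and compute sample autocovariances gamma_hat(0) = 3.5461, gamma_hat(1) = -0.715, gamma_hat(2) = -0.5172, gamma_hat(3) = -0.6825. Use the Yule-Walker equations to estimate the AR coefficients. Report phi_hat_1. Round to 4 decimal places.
\hat\phi_{1} = -0.2970

The Yule-Walker equations for an AR(p) process read, in matrix form,
  Gamma_p phi = r_p,   with   (Gamma_p)_{ij} = gamma(|i - j|),
                       (r_p)_i = gamma(i),   i,j = 1..p.
Substitute the sample gammas (Toeplitz matrix and right-hand side of size 3):
  Gamma_p = [[3.5461, -0.715, -0.5172], [-0.715, 3.5461, -0.715], [-0.5172, -0.715, 3.5461]]
  r_p     = [-0.715, -0.5172, -0.6825]
Written out (R1..R3):
  (R1) 3.5461 phi_1 - 0.715 phi_2 - 0.5172 phi_3 = -0.715
  (R2) -0.715 phi_1 + 3.5461 phi_2 - 0.715 phi_3 = -0.5172
  (R3) -0.5172 phi_1 - 0.715 phi_2 + 3.5461 phi_3 = -0.6825
Gaussian elimination:
  R2 <- R2 - (-0.715/3.5461) R1 = R2 - (-0.20163) R1:  3.401935 phi_2 - 0.819283 phi_3 = -0.661365
  R3 <- R3 - (-0.5172/3.5461) R1 = R3 - (-0.14585) R1:  -0.819283 phi_2 + 3.470666 phi_3 = -0.786783
  R3 <- R3 - (-0.819283/3.401935) R2 = R3 - (-0.240829) R2:  3.273359 phi_3 = -0.946059
Back-substitution:
  phi_hat_3 = -0.946059 / 3.273359 = -0.289018
  phi_hat_2 = (-0.661365 - (-0.819283)(-0.289018)) / 3.401935 = -0.264012
  phi_hat_1 = (-0.715 - (-0.715)(-0.264012) - (-0.5172)(-0.289018)) / 3.5461 = -0.297016
So phi_hat = [-0.2970, -0.2640, -0.2890].
Therefore phi_hat_1 = -0.2970.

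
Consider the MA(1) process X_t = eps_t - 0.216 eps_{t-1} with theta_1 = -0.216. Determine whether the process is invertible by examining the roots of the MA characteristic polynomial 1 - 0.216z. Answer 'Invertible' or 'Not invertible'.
\text{Invertible}

The MA(q) characteristic polynomial is P(z) = 1 - 0.216z.
Invertibility requires all roots to lie outside the unit circle, i.e. |z| > 1 for every root.
This is linear in z: 1 + (-0.216) z = 0  =>  z = -1/(-0.216) = 4.62963,  |z| = 4.62963.
Moduli of all roots: 4.6296.
All moduli strictly greater than 1? Yes.
Verdict: Invertible.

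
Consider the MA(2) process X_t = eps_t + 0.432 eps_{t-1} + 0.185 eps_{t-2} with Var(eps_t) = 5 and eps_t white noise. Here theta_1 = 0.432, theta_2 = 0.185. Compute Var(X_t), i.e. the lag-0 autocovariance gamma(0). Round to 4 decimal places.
\gamma(0) = 6.1042

For an MA(q) process X_t = eps_t + sum_i theta_i eps_{t-i} with
Var(eps_t) = sigma^2, the variance is
  gamma(0) = sigma^2 * (1 + sum_i theta_i^2).
  sum_i theta_i^2 = (0.432)^2 + (0.185)^2 = 0.186624 + 0.034225 = 0.220849.
  gamma(0) = 5 * (1 + 0.220849) = 5 * 1.220849 = 6.104245, which rounds to 6.1042.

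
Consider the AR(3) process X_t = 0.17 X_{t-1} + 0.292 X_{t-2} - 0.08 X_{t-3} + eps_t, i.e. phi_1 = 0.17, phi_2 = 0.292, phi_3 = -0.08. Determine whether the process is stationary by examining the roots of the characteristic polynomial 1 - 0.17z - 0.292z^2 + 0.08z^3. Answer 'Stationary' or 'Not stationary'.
\text{Stationary}

The AR(p) characteristic polynomial is P(z) = 1 - 0.17z - 0.292z^2 + 0.08z^3.
Stationarity requires all roots to lie outside the unit circle, i.e. |z| > 1 for every root.
Degree 3: look for a simple real root z0 first, then factor out (1 - z/z0) and solve the remaining quadratic.
Testing z0 = 2.5: P(2.5) = 1 + (-0.17)(2.5) + (-0.292)(2.5)^2 + (0.08)(2.5)^3
  = 1 + (-0.425) + (-1.825) + (1.25) = 0.  So z_0 = 2.5 is a root, |z_0| = 2.5.
Divide out the factor (1 - 0.4 z) = (1 - z/z0) (since 1/z0 = 0.4):
  P(z) = (1 - 0.4 z)(1 + (0.23) z + (-0.2) z^2)
  [check: z-coef 0.23 - (0.4) = -0.17; z^2-coef -0.2 - (0.4)(0.23) = -0.292; z^3-coef -(0.4)(-0.2) = 0.08.]
Remaining roots from the quadratic factor 1 + (0.23) z + (-0.2) z^2:
  Set 1 + (0.23) z + (-0.2) z^2 = 0, i.e. a z^2 + b z + c = 0 with a = -0.2, b = 0.23, c = 1.
  Discriminant D = b^2 - 4ac = (0.23)^2 - 4*(-0.2)*1 = 0.0529 - (-0.8) = 0.8529.
  D >= 0, so the roots are real: z = (-b +/- sqrt(D)) / (2a) = (-0.23 +/- 0.923526) / (-0.4).
    z_1 = (-0.23 + 0.923526) / (-0.4) = -1.7338,   |z_1| = 1.7338.
    z_2 = (-0.23 - 0.923526) / (-0.4) = 2.8838,   |z_2| = 2.8838.
Moduli of all roots: 2.5000, 1.7338, 2.8838.
All moduli strictly greater than 1? Yes.
Verdict: Stationary.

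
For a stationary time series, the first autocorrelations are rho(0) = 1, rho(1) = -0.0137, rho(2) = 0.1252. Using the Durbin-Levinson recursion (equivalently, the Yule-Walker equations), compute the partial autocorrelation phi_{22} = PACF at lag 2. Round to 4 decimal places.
\phi_{22} = 0.1250

The PACF at lag k is phi_{kk}, the last component of the solution
to the Yule-Walker system G_k phi = r_k where
  (G_k)_{ij} = rho(|i - j|), (r_k)_i = rho(i), i,j = 1..k.
Equivalently, Durbin-Levinson gives phi_{kk} iteratively:
  phi_{11} = rho(1)
  phi_{kk} = [rho(k) - sum_{j=1..k-1} phi_{k-1,j} rho(k-j)]
            / [1 - sum_{j=1..k-1} phi_{k-1,j} rho(j)],
  phi_{k,j} = phi_{k-1,j} - phi_{kk} phi_{k-1,k-j},  j = 1..k-1.
Step k = 1:
  phi_11 = rho(1) = -0.0137.
Step k = 2:
  phi_22 = [rho(2) - phi_11 rho(1)] / [1 - phi_11 rho(1)] = [0.1252 - (-0.0137)(-0.0137)] / [1 - (-0.0137)(-0.0137)]
         = 0.12501231 / 0.99981231 = 0.125.
Therefore phi_{22} = 0.1250.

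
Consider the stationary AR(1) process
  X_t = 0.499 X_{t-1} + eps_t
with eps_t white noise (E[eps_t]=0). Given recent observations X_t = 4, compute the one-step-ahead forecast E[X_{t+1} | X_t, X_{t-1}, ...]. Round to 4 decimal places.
E[X_{t+1} \mid \mathcal F_t] = 1.9960

For an AR(p) model X_t = c + sum_i phi_i X_{t-i} + eps_t, the
one-step-ahead conditional mean is
  E[X_{t+1} | X_t, ...] = c + sum_i phi_i X_{t+1-i}.
Substitute known values:
  E[X_{t+1} | ...] = (0.499) * (4)
                   = 1.9960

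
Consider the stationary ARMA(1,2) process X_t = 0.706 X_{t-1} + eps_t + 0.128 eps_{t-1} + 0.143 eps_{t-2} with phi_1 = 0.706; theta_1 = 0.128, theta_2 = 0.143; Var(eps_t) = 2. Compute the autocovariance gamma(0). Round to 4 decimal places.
\gamma(0) = 5.5266

Multiply the model equation by X_{t-k} and take expectations. With theta_0 = psi_0 = 1 and psi_j the MA(infinity) weights, this gives
  gamma(k) - sum_i phi_i gamma(k-i) = c_k,
  c_k = sigma^2 * sum_{j=k..q} theta_j psi_{j-k}   (c_k = 0 for k > q),
using gamma(-m) = gamma(m).
psi-weights needed (psi_j = theta_j + sum_i phi_i psi_{j-i}):
  psi_1 = theta_1 + phi_1 = 0.128 + (0.706) = 0.834
  psi_2 = theta_2 + phi_1 psi_1 = 0.143 + (0.706)(0.834) = 0.731804
Right-hand sides:
  c_0 = sigma^2 (1 + theta_1 psi_1 + theta_2 psi_2) = 2 * (1 + (0.128)(0.834) + (0.143)(0.731804)) = 2 * 1.2114 = 2.4228
  c_1 = sigma^2 (theta_1 + theta_2 psi_1) = 2 * (0.128 + (0.143)(0.834)) = 0.494524
  c_2 = sigma^2 theta_2 = 2 * (0.143) = 0.286
Equations for k = 0 and k = 1 (AR order 1):
  gamma(0) = phi_1 gamma(1) + c_0
  gamma(1) = phi_1 gamma(0) + c_1
Substituting the second into the first: gamma(0) (1 - phi_1^2) = c_0 + phi_1 c_1, so
  gamma(0) = (c_0 + phi_1 c_1) / (1 - phi_1^2) = (2.4228 + (0.706)(0.494524)) / (1 - (0.706)^2) = 2.771934 / 0.501564 = 5.526581.
Therefore gamma(0) = 5.5266 (to 4 decimal places).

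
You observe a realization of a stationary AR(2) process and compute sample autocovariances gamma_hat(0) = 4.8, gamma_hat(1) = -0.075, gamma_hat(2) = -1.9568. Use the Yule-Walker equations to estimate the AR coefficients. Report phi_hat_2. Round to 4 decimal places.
\hat\phi_{2} = -0.4080

The Yule-Walker equations for an AR(p) process read, in matrix form,
  Gamma_p phi = r_p,   with   (Gamma_p)_{ij} = gamma(|i - j|),
                       (r_p)_i = gamma(i),   i,j = 1..p.
Substitute the sample gammas (Toeplitz matrix and right-hand side of size 2):
  Gamma_p = [[4.8, -0.075], [-0.075, 4.8]]
  r_p     = [-0.075, -1.9568]
Written out:
  4.8 phi_1 - 0.075 phi_2 = -0.075
  -0.075 phi_1 + 4.8 phi_2 = -1.9568
Solve by Cramer's rule:
  det = gamma(0)^2 - gamma(1)^2 = (4.8)^2 - (-0.075)^2 = 23.04 - 0.005625 = 23.034375
  phi_hat_1 = [gamma(1) gamma(0) - gamma(1) gamma(2)] / det = [(-0.075)(4.8) - (-0.075)(-1.9568)] / 23.034375 = -0.50676 / 23.034375 = -0.022
  phi_hat_2 = [gamma(0) gamma(2) - gamma(1)^2] / det = [(4.8)(-1.9568) - (-0.075)^2] / 23.034375 = -9.398265 / 23.034375 = -0.408
So phi_hat = [-0.0220, -0.4080].
Therefore phi_hat_2 = -0.4080.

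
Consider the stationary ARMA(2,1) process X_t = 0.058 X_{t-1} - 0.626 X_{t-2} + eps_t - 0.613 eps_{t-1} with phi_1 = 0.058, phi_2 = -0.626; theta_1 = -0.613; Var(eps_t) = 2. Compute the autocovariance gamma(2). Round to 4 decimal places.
\gamma(2) = -2.7805

Multiply the model equation by X_{t-k} and take expectations. With theta_0 = psi_0 = 1 and psi_j the MA(infinity) weights, this gives
  gamma(k) - sum_i phi_i gamma(k-i) = c_k,
  c_k = sigma^2 * sum_{j=k..q} theta_j psi_{j-k}   (c_k = 0 for k > q),
using gamma(-m) = gamma(m).
psi-weights needed (psi_j = theta_j + sum_i phi_i psi_{j-i}):
  psi_1 = theta_1 + phi_1 = -0.613 + (0.058) = -0.555
Right-hand sides:
  c_0 = sigma^2 (1 + theta_1 psi_1) = 2 * (1 + (-0.613)(-0.555)) = 2 * 1.340215 = 2.68043
  c_1 = sigma^2 theta_1 = 2 * (-0.613) = -1.226
  c_2 = 0
Equations for k = 0, 1, 2 (AR order 2, c_2 = 0):
  (E0) gamma(0) = phi_1 gamma(1) + phi_2 gamma(2) + c_0
  (E1) gamma(1) = phi_1 gamma(0) + phi_2 gamma(1) + c_1
  (E2) gamma(2) = phi_1 gamma(1) + phi_2 gamma(0)
From (E1): gamma(1) = A gamma(0) + B with
  A = phi_1 / (1 - phi_2) = 0.058 / 1.626 = 0.03567,   B = c_1 / (1 - phi_2) = -1.226 / 1.626 = -0.753998.
Insert (E2) into (E0): gamma(0) (1 - phi_2^2) = phi_1 (1 + phi_2) gamma(1) + c_0.
  phi_1 (1 + phi_2) = (0.058)(0.374) = 0.021692,   1 - phi_2^2 = 0.608124.
Replace gamma(1) by A gamma(0) + B and collect gamma(0):
  gamma(0) [0.608124 - (0.021692)(0.03567)] = (0.021692)(-0.753998) + 2.68043
  gamma(0) * 0.60735 = 2.664074
  gamma(0) = 2.664074 / 0.60735 = 4.386389.
  gamma(1) = A gamma(0) + B = (0.03567)(4.386389) + (-0.753998) = -0.597533.
  gamma(2) = phi_1 gamma(1) + phi_2 gamma(0) = (0.058)(-0.597533) + (-0.626)(4.386389) = -2.780536.
Therefore gamma(2) = -2.7805 (to 4 decimal places).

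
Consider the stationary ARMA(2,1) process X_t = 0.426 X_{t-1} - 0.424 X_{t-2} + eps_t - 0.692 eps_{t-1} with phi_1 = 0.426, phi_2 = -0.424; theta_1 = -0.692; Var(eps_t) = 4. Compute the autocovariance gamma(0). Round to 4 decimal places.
\gamma(0) = 5.7033

Multiply the model equation by X_{t-k} and take expectations. With theta_0 = psi_0 = 1 and psi_j the MA(infinity) weights, this gives
  gamma(k) - sum_i phi_i gamma(k-i) = c_k,
  c_k = sigma^2 * sum_{j=k..q} theta_j psi_{j-k}   (c_k = 0 for k > q),
using gamma(-m) = gamma(m).
psi-weights needed (psi_j = theta_j + sum_i phi_i psi_{j-i}):
  psi_1 = theta_1 + phi_1 = -0.692 + (0.426) = -0.266
Right-hand sides:
  c_0 = sigma^2 (1 + theta_1 psi_1) = 4 * (1 + (-0.692)(-0.266)) = 4 * 1.184072 = 4.736288
  c_1 = sigma^2 theta_1 = 4 * (-0.692) = -2.768
  c_2 = 0
Equations for k = 0, 1, 2 (AR order 2, c_2 = 0):
  (E0) gamma(0) = phi_1 gamma(1) + phi_2 gamma(2) + c_0
  (E1) gamma(1) = phi_1 gamma(0) + phi_2 gamma(1) + c_1
  (E2) gamma(2) = phi_1 gamma(1) + phi_2 gamma(0)
From (E1): gamma(1) = A gamma(0) + B with
  A = phi_1 / (1 - phi_2) = 0.426 / 1.424 = 0.299157,   B = c_1 / (1 - phi_2) = -2.768 / 1.424 = -1.94382.
Insert (E2) into (E0): gamma(0) (1 - phi_2^2) = phi_1 (1 + phi_2) gamma(1) + c_0.
  phi_1 (1 + phi_2) = (0.426)(0.576) = 0.245376,   1 - phi_2^2 = 0.820224.
Replace gamma(1) by A gamma(0) + B and collect gamma(0):
  gamma(0) [0.820224 - (0.245376)(0.299157)] = (0.245376)(-1.94382) + 4.736288
  gamma(0) * 0.746818 = 4.259321
  gamma(0) = 4.259321 / 0.746818 = 5.703292.
Therefore gamma(0) = 5.7033 (to 4 decimal places).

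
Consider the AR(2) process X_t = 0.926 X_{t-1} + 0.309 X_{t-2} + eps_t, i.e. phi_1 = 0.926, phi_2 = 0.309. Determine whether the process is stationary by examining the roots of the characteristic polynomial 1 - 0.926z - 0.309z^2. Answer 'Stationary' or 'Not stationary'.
\text{Not stationary}

The AR(p) characteristic polynomial is P(z) = 1 - 0.926z - 0.309z^2.
Stationarity requires all roots to lie outside the unit circle, i.e. |z| > 1 for every root.
Set 1 + (-0.926) z + (-0.309) z^2 = 0, i.e. a z^2 + b z + c = 0 with a = -0.309, b = -0.926, c = 1.
Discriminant D = b^2 - 4ac = (-0.926)^2 - 4*(-0.309)*1 = 0.857476 - (-1.236) = 2.093476.
D >= 0, so the roots are real: z = (-b +/- sqrt(D)) / (2a) = (0.926 +/- 1.446885) / (-0.618).
  z_1 = (0.926 + 1.446885) / (-0.618) = -3.8396,   |z_1| = 3.8396.
  z_2 = (0.926 - 1.446885) / (-0.618) = 0.8429,   |z_2| = 0.8429.
Moduli of all roots: 3.8396, 0.8429.
All moduli strictly greater than 1? No.
Verdict: Not stationary.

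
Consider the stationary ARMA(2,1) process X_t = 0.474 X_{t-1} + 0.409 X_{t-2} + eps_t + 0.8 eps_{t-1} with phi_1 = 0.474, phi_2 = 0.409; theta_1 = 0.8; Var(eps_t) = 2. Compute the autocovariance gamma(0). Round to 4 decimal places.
\gamma(0) = 19.6805

Multiply the model equation by X_{t-k} and take expectations. With theta_0 = psi_0 = 1 and psi_j the MA(infinity) weights, this gives
  gamma(k) - sum_i phi_i gamma(k-i) = c_k,
  c_k = sigma^2 * sum_{j=k..q} theta_j psi_{j-k}   (c_k = 0 for k > q),
using gamma(-m) = gamma(m).
psi-weights needed (psi_j = theta_j + sum_i phi_i psi_{j-i}):
  psi_1 = theta_1 + phi_1 = 0.8 + (0.474) = 1.274
Right-hand sides:
  c_0 = sigma^2 (1 + theta_1 psi_1) = 2 * (1 + (0.8)(1.274)) = 2 * 2.0192 = 4.0384
  c_1 = sigma^2 theta_1 = 2 * (0.8) = 1.6
  c_2 = 0
Equations for k = 0, 1, 2 (AR order 2, c_2 = 0):
  (E0) gamma(0) = phi_1 gamma(1) + phi_2 gamma(2) + c_0
  (E1) gamma(1) = phi_1 gamma(0) + phi_2 gamma(1) + c_1
  (E2) gamma(2) = phi_1 gamma(1) + phi_2 gamma(0)
From (E1): gamma(1) = A gamma(0) + B with
  A = phi_1 / (1 - phi_2) = 0.474 / 0.591 = 0.80203,   B = c_1 / (1 - phi_2) = 1.6 / 0.591 = 2.707276.
Insert (E2) into (E0): gamma(0) (1 - phi_2^2) = phi_1 (1 + phi_2) gamma(1) + c_0.
  phi_1 (1 + phi_2) = (0.474)(1.409) = 0.667866,   1 - phi_2^2 = 0.832719.
Replace gamma(1) by A gamma(0) + B and collect gamma(0):
  gamma(0) [0.832719 - (0.667866)(0.80203)] = (0.667866)(2.707276) + 4.0384
  gamma(0) * 0.29707 = 5.846497
  gamma(0) = 5.846497 / 0.29707 = 19.68053.
Therefore gamma(0) = 19.6805 (to 4 decimal places).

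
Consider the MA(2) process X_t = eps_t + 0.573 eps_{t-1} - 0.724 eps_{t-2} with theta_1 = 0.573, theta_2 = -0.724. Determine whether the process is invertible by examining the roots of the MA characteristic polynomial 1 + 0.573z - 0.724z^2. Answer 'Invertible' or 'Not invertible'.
\text{Not invertible}

The MA(q) characteristic polynomial is P(z) = 1 + 0.573z - 0.724z^2.
Invertibility requires all roots to lie outside the unit circle, i.e. |z| > 1 for every root.
Set 1 + (0.573) z + (-0.724) z^2 = 0, i.e. a z^2 + b z + c = 0 with a = -0.724, b = 0.573, c = 1.
Discriminant D = b^2 - 4ac = (0.573)^2 - 4*(-0.724)*1 = 0.328329 - (-2.896) = 3.224329.
D >= 0, so the roots are real: z = (-b +/- sqrt(D)) / (2a) = (-0.573 +/- 1.795642) / (-1.448).
  z_1 = (-0.573 + 1.795642) / (-1.448) = -0.8444,   |z_1| = 0.8444.
  z_2 = (-0.573 - 1.795642) / (-1.448) = 1.6358,   |z_2| = 1.6358.
Moduli of all roots: 0.8444, 1.6358.
All moduli strictly greater than 1? No.
Verdict: Not invertible.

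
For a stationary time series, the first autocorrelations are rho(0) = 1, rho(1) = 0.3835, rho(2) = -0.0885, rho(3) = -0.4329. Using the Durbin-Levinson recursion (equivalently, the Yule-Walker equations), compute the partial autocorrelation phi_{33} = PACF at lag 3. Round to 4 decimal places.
\phi_{33} = -0.3600

The PACF at lag k is phi_{kk}, the last component of the solution
to the Yule-Walker system G_k phi = r_k where
  (G_k)_{ij} = rho(|i - j|), (r_k)_i = rho(i), i,j = 1..k.
Equivalently, Durbin-Levinson gives phi_{kk} iteratively:
  phi_{11} = rho(1)
  phi_{kk} = [rho(k) - sum_{j=1..k-1} phi_{k-1,j} rho(k-j)]
            / [1 - sum_{j=1..k-1} phi_{k-1,j} rho(j)],
  phi_{k,j} = phi_{k-1,j} - phi_{kk} phi_{k-1,k-j},  j = 1..k-1.
Step k = 1:
  phi_11 = rho(1) = 0.3835.
Step k = 2:
  phi_22 = [rho(2) - phi_11 rho(1)] / [1 - phi_11 rho(1)] = [-0.0885 - (0.3835)(0.3835)] / [1 - (0.3835)(0.3835)]
         = -0.23557225 / 0.85292775 = -0.276193.
  Update: phi_21 = phi_11 - phi_22 phi_11 = 0.3835 - (-0.276193)(0.3835) = 0.48942.
Step k = 3:
  phi_33 = [rho(3) - phi_21 rho(2) - phi_22 rho(1)] / [1 - phi_21 rho(1) - phi_22 rho(2)]
    numerator   = -0.4329 - (0.48942)(-0.0885) - (-0.276193)(0.3835) = -0.28366652
    denominator = 1 - (0.48942)(0.3835) - (-0.276193)(-0.0885) = 0.78786446
  phi_33 = -0.28366652 / 0.78786446 = -0.36.
Therefore phi_{33} = -0.3600.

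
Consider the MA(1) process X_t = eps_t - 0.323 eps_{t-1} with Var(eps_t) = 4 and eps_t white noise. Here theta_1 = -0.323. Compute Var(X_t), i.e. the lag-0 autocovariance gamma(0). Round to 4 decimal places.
\gamma(0) = 4.4173

For an MA(q) process X_t = eps_t + sum_i theta_i eps_{t-i} with
Var(eps_t) = sigma^2, the variance is
  gamma(0) = sigma^2 * (1 + sum_i theta_i^2).
  sum_i theta_i^2 = (-0.323)^2 = 0.104329.
  gamma(0) = 4 * (1 + 0.104329) = 4 * 1.104329 = 4.417316, which rounds to 4.4173.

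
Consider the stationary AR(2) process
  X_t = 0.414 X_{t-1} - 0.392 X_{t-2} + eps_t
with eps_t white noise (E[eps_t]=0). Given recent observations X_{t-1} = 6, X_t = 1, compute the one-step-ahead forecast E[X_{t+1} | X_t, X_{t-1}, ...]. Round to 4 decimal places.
E[X_{t+1} \mid \mathcal F_t] = -1.9380

For an AR(p) model X_t = c + sum_i phi_i X_{t-i} + eps_t, the
one-step-ahead conditional mean is
  E[X_{t+1} | X_t, ...] = c + sum_i phi_i X_{t+1-i}.
Substitute known values:
  E[X_{t+1} | ...] = (0.414) * (1) + (-0.392) * (6)
                   = -1.9380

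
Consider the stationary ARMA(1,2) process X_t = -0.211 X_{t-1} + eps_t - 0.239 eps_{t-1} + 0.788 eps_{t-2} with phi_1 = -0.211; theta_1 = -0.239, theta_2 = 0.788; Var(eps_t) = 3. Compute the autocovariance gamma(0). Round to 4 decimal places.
\gamma(0) = 6.0553

Multiply the model equation by X_{t-k} and take expectations. With theta_0 = psi_0 = 1 and psi_j the MA(infinity) weights, this gives
  gamma(k) - sum_i phi_i gamma(k-i) = c_k,
  c_k = sigma^2 * sum_{j=k..q} theta_j psi_{j-k}   (c_k = 0 for k > q),
using gamma(-m) = gamma(m).
psi-weights needed (psi_j = theta_j + sum_i phi_i psi_{j-i}):
  psi_1 = theta_1 + phi_1 = -0.239 + (-0.211) = -0.45
  psi_2 = theta_2 + phi_1 psi_1 = 0.788 + (-0.211)(-0.45) = 0.88295
Right-hand sides:
  c_0 = sigma^2 (1 + theta_1 psi_1 + theta_2 psi_2) = 3 * (1 + (-0.239)(-0.45) + (0.788)(0.88295)) = 3 * 1.803315 = 5.409944
  c_1 = sigma^2 (theta_1 + theta_2 psi_1) = 3 * (-0.239 + (0.788)(-0.45)) = -1.7808
  c_2 = sigma^2 theta_2 = 3 * (0.788) = 2.364
Equations for k = 0 and k = 1 (AR order 1):
  gamma(0) = phi_1 gamma(1) + c_0
  gamma(1) = phi_1 gamma(0) + c_1
Substituting the second into the first: gamma(0) (1 - phi_1^2) = c_0 + phi_1 c_1, so
  gamma(0) = (c_0 + phi_1 c_1) / (1 - phi_1^2) = (5.409944 + (-0.211)(-1.7808)) / (1 - (-0.211)^2) = 5.785693 / 0.955479 = 6.05528.
Therefore gamma(0) = 6.0553 (to 4 decimal places).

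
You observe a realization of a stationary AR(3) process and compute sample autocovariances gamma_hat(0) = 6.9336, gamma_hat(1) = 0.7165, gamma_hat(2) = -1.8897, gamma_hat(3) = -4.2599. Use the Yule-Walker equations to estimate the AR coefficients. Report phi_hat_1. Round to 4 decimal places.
\hat\phi_{1} = -0.0400

The Yule-Walker equations for an AR(p) process read, in matrix form,
  Gamma_p phi = r_p,   with   (Gamma_p)_{ij} = gamma(|i - j|),
                       (r_p)_i = gamma(i),   i,j = 1..p.
Substitute the sample gammas (Toeplitz matrix and right-hand side of size 3):
  Gamma_p = [[6.9336, 0.7165, -1.8897], [0.7165, 6.9336, 0.7165], [-1.8897, 0.7165, 6.9336]]
  r_p     = [0.7165, -1.8897, -4.2599]
Written out (R1..R3):
  (R1) 6.9336 phi_1 + 0.7165 phi_2 - 1.8897 phi_3 = 0.7165
  (R2) 0.7165 phi_1 + 6.9336 phi_2 + 0.7165 phi_3 = -1.8897
  (R3) -1.8897 phi_1 + 0.7165 phi_2 + 6.9336 phi_3 = -4.2599
Gaussian elimination:
  R2 <- R2 - (0.7165/6.9336) R1 = R2 - (0.103337) R1:  6.859559 phi_2 + 0.911777 phi_3 = -1.963741
  R3 <- R3 - (-1.8897/6.9336) R1 = R3 - (-0.272542) R1:  0.911777 phi_2 + 6.418577 phi_3 = -4.064623
  R3 <- R3 - (0.911777/6.859559) R2 = R3 - (0.132921) R2:  6.297383 phi_3 = -3.803602
Back-substitution:
  phi_hat_3 = -3.803602 / 6.297383 = -0.603997
  phi_hat_2 = (-1.963741 - (0.911777)(-0.603997)) / 6.859559 = -0.205994
  phi_hat_1 = (0.7165 - (0.7165)(-0.205994) - (-1.8897)(-0.603997)) / 6.9336 = -0.039991
So phi_hat = [-0.0400, -0.2060, -0.6040].
Therefore phi_hat_1 = -0.0400.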